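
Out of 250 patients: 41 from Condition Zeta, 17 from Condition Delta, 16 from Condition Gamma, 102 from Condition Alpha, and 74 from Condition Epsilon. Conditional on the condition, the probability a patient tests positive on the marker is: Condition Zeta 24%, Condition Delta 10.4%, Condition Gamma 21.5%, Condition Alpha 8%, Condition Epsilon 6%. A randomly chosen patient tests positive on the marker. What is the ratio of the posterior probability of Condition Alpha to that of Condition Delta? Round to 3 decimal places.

Compute prior × likelihood for every hypothesis:
  Condition Zeta: 0.164 × 0.24 = 0.03936
  Condition Delta: 0.068 × 0.104 = 0.007072
  Condition Gamma: 0.064 × 0.215 = 0.01376
  Condition Alpha: 0.408 × 0.08 = 0.03264
  Condition Epsilon: 0.296 × 0.06 = 0.01776
Normalizing constant = 0.110592.
The ratio is 0.03264 / 0.007072 (the normalizer cancels) = 4.615.

4.615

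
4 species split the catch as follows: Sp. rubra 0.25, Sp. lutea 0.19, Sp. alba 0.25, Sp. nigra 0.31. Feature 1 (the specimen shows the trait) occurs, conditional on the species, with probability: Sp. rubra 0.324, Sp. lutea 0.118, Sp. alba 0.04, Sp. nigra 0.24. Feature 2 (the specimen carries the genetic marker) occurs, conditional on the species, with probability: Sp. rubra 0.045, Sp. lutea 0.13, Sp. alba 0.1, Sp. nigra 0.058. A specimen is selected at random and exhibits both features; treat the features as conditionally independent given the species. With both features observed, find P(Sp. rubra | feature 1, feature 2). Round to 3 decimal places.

By Bayes' rule, posterior ∝ prior × likelihood:
  Sp. rubra: 0.25 × 0.324 × 0.045 = 0.003645
  Sp. lutea: 0.19 × 0.118 × 0.13 = 0.0029146
  Sp. alba: 0.25 × 0.04 × 0.1 = 0.001
  Sp. nigra: 0.31 × 0.24 × 0.058 = 0.0043152
Total = 0.0118748.
P(Sp. rubra | evidence) = 0.003645 / 0.0118748 ≈ 0.307.

0.307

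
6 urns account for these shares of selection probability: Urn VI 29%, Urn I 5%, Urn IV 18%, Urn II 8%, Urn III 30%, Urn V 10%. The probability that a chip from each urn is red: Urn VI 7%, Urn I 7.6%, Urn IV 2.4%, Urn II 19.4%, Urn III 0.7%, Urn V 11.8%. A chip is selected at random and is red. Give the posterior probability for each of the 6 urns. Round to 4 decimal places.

Urn VI 0.3510, Urn I 0.0657, Urn IV 0.0747, Urn II 0.2683, Urn III 0.0363, Urn V 0.2040

Unnormalized posteriors (prior × likelihood):
  Urn VI: 0.29 × 0.07 = 0.0203
  Urn I: 0.05 × 0.076 = 0.0038
  Urn IV: 0.18 × 0.024 = 0.00432
  Urn II: 0.08 × 0.194 = 0.01552
  Urn III: 0.3 × 0.007 = 0.0021
  Urn V: 0.1 × 0.118 = 0.0118
Total = 0.05784.
P(Urn VI | red) = 0.0203/0.05784 ≈ 0.3510
P(Urn I | red) = 0.0038/0.05784 ≈ 0.0657
P(Urn IV | red) = 0.00432/0.05784 ≈ 0.0747
P(Urn II | red) = 0.01552/0.05784 ≈ 0.2683
P(Urn III | red) = 0.0021/0.05784 ≈ 0.0363
P(Urn V | red) = 0.0118/0.05784 ≈ 0.2040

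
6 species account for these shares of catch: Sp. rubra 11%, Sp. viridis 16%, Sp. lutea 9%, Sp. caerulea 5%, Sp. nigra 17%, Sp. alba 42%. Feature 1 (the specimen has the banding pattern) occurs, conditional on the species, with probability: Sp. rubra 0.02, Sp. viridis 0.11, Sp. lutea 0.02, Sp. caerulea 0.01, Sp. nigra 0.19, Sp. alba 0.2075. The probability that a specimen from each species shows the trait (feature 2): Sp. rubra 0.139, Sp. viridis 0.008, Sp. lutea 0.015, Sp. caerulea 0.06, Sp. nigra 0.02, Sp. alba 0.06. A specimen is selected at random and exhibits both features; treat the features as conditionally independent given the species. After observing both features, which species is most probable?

By Bayes' rule, posterior ∝ prior × likelihood:
  Sp. rubra: 0.11 × 0.02 × 0.139 = 0.0003058
  Sp. viridis: 0.16 × 0.11 × 0.008 = 0.0001408
  Sp. lutea: 0.09 × 0.02 × 0.015 = 0.000027
  Sp. caerulea: 0.05 × 0.01 × 0.06 = 0.00003
  Sp. nigra: 0.17 × 0.19 × 0.02 = 0.000646
  Sp. alba: 0.42 × 0.2075 × 0.06 = 0.005229
Sum = 0.0063786.
Largest term belongs to Sp. alba, so Sp. alba is most probable.

Sp. alba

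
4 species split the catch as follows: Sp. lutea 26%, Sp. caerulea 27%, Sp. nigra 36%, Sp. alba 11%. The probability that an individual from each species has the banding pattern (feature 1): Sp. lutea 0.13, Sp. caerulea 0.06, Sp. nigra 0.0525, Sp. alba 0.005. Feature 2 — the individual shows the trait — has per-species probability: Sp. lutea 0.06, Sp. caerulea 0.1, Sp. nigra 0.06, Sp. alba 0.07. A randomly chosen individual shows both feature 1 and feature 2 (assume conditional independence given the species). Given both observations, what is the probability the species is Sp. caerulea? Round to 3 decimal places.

By Bayes' rule, posterior ∝ prior × likelihood:
  Sp. lutea: 0.26 × 0.13 × 0.06 = 0.002028
  Sp. caerulea: 0.27 × 0.06 × 0.1 = 0.00162
  Sp. nigra: 0.36 × 0.0525 × 0.06 = 0.001134
  Sp. alba: 0.11 × 0.005 × 0.07 = 0.0000385
Sum = 0.0048205.
P(Sp. caerulea | evidence) = 0.00162 / 0.0048205 ≈ 0.336.

0.336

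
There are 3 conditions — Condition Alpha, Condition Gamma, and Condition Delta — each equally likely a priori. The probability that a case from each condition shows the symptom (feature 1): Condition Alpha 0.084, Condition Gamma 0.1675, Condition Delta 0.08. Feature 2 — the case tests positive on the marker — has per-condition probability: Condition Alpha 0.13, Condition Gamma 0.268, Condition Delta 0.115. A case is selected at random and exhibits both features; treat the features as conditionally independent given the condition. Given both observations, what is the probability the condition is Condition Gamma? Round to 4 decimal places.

With a uniform prior (1/3 each), posterior ∝ likelihood:
  Condition Alpha: 0.084 × 0.13 = 0.01092
  Condition Gamma: 0.1675 × 0.268 = 0.04489
  Condition Delta: 0.08 × 0.115 = 0.0092
Total = 0.06501.
P(Condition Gamma | evidence) = 0.04489 / 0.06501 ≈ 0.6905.

0.6905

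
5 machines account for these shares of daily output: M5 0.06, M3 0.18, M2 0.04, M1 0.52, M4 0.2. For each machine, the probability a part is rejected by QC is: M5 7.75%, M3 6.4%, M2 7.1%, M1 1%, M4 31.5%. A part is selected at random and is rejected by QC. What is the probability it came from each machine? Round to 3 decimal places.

Unnormalized posteriors (prior × likelihood):
  M5: 0.06 × 0.0775 = 0.00465
  M3: 0.18 × 0.064 = 0.01152
  M2: 0.04 × 0.071 = 0.00284
  M1: 0.52 × 0.01 = 0.0052
  M4: 0.2 × 0.315 = 0.063
Normalizing constant = 0.08721.
P(M5 | rejected) = 0.00465/0.08721 ≈ 0.053
P(M3 | rejected) = 0.01152/0.08721 ≈ 0.132
P(M2 | rejected) = 0.00284/0.08721 ≈ 0.033
P(M1 | rejected) = 0.0052/0.08721 ≈ 0.060
P(M4 | rejected) = 0.063/0.08721 ≈ 0.722
(Check: 0.053+0.132+0.033+0.060+0.722 = 1.000.)

M5 0.053, M3 0.132, M2 0.033, M1 0.060, M4 0.722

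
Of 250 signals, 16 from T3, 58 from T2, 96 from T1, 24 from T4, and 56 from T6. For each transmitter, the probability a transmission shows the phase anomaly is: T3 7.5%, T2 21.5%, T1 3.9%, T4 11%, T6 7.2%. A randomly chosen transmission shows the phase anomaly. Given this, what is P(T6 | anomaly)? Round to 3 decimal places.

0.167

Compute prior × likelihood for every hypothesis:
  T3: 0.064 × 0.075 = 0.0048
  T2: 0.232 × 0.215 = 0.04988
  T1: 0.384 × 0.039 = 0.014976
  T4: 0.096 × 0.11 = 0.01056
  T6: 0.224 × 0.072 = 0.016128
Total = 0.096344.
P(T6 | evidence) = 0.016128 / 0.096344 ≈ 0.167.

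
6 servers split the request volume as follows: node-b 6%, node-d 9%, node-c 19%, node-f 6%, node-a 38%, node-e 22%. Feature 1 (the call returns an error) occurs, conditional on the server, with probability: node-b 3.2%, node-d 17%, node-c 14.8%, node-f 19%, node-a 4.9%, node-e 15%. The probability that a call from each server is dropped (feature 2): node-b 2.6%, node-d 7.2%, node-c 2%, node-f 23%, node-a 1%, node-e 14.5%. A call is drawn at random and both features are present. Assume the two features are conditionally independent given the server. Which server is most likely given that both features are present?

node-e

Prior × likelihood for each hypothesis:
  node-b: 0.06 × 0.032 × 0.026 = 0.00004992
  node-d: 0.09 × 0.17 × 0.072 = 0.0011016
  node-c: 0.19 × 0.148 × 0.02 = 0.0005624
  node-f: 0.06 × 0.19 × 0.23 = 0.002622
  node-a: 0.38 × 0.049 × 0.01 = 0.0001862
  node-e: 0.22 × 0.15 × 0.145 = 0.004785
Total = 0.00930712.
Largest term belongs to node-e, so node-e is most probable.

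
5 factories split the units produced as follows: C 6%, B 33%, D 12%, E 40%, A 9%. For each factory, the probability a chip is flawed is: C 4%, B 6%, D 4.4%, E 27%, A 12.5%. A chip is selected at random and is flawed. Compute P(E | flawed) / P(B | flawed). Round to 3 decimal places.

5.455

By Bayes' rule, posterior ∝ prior × likelihood:
  C: 0.06 × 0.04 = 0.0024
  B: 0.33 × 0.06 = 0.0198
  D: 0.12 × 0.044 = 0.00528
  E: 0.4 × 0.27 = 0.108
  A: 0.09 × 0.125 = 0.01125
Normalizing constant = 0.14673.
The ratio is 0.108 / 0.0198 (the normalizer cancels) = 5.455.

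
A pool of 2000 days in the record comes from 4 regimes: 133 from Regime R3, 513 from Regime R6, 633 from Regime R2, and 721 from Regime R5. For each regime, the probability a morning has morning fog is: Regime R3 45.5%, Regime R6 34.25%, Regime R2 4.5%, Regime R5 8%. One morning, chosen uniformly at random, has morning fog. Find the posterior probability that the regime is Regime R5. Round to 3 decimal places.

0.179

Compute prior × likelihood for every hypothesis:
  Regime R3: 0.0665 × 0.455 = 0.0302575
  Regime R6: 0.2565 × 0.3425 = 0.08785125
  Regime R2: 0.3165 × 0.045 = 0.0142425
  Regime R5: 0.3605 × 0.08 = 0.02884
Sum = 0.16119125.
P(Regime R5 | evidence) = 0.02884 / 0.16119125 ≈ 0.179.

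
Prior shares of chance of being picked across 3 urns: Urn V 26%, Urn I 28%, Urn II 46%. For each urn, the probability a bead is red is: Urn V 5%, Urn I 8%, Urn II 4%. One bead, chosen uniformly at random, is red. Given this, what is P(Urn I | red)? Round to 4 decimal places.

0.4164

Compute prior × likelihood for every hypothesis:
  Urn V: 0.26 × 0.05 = 0.013
  Urn I: 0.28 × 0.08 = 0.0224
  Urn II: 0.46 × 0.04 = 0.0184
Total = 0.0538.
P(Urn I | evidence) = 0.0224 / 0.0538 ≈ 0.4164.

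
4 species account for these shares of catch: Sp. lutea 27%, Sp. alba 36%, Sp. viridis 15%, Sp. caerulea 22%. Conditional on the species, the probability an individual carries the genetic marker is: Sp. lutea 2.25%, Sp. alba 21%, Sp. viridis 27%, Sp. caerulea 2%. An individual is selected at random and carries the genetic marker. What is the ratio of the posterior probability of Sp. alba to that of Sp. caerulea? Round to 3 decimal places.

17.182

Compute prior × likelihood for every hypothesis:
  Sp. lutea: 0.27 × 0.0225 = 0.006075
  Sp. alba: 0.36 × 0.21 = 0.0756
  Sp. viridis: 0.15 × 0.27 = 0.0405
  Sp. caerulea: 0.22 × 0.02 = 0.0044
Sum = 0.126575.
The ratio is 0.0756 / 0.0044 (the normalizer cancels) = 17.182.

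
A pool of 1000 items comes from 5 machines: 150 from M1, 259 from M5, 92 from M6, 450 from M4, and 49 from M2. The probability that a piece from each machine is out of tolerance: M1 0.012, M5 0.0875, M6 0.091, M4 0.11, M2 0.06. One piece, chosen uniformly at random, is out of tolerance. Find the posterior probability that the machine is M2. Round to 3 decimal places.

By Bayes' rule, posterior ∝ prior × likelihood:
  M1: 0.15 × 0.012 = 0.0018
  M5: 0.259 × 0.0875 = 0.0226625
  M6: 0.092 × 0.091 = 0.008372
  M4: 0.45 × 0.11 = 0.0495
  M2: 0.049 × 0.06 = 0.00294
Total = 0.0852745.
P(M2 | evidence) = 0.00294 / 0.0852745 ≈ 0.034.

0.034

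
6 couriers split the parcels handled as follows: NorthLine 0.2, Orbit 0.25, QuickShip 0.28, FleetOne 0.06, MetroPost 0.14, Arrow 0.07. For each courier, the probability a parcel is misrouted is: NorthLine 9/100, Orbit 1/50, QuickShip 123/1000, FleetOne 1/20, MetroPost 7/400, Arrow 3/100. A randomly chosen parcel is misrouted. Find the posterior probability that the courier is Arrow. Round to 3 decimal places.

By Bayes' rule, posterior ∝ prior × likelihood:
  NorthLine: 0.2 × 0.09 = 0.018
  Orbit: 0.25 × 0.02 = 0.005
  QuickShip: 0.28 × 0.123 = 0.03444
  FleetOne: 0.06 × 0.05 = 0.003
  MetroPost: 0.14 × 0.0175 = 0.00245
  Arrow: 0.07 × 0.03 = 0.0021
Sum = 0.06499.
P(Arrow | evidence) = 0.0021 / 0.06499 ≈ 0.032.

0.032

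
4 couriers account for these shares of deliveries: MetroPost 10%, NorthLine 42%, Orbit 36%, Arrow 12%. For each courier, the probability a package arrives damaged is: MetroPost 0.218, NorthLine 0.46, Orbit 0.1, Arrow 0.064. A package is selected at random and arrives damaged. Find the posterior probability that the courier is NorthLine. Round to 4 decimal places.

Prior × likelihood for each hypothesis:
  MetroPost: 0.1 × 0.218 = 0.0218
  NorthLine: 0.42 × 0.46 = 0.1932
  Orbit: 0.36 × 0.1 = 0.036
  Arrow: 0.12 × 0.064 = 0.00768
Normalizing constant = 0.25868.
P(NorthLine | evidence) = 0.1932 / 0.25868 ≈ 0.7469.

0.7469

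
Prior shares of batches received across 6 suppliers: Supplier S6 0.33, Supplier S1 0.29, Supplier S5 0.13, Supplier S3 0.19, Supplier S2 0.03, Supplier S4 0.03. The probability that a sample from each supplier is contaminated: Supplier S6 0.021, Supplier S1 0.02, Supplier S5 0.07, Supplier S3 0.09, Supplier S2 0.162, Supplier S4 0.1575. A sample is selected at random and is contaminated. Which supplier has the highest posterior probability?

By Bayes' rule, posterior ∝ prior × likelihood:
  Supplier S6: 0.33 × 0.021 = 0.00693
  Supplier S1: 0.29 × 0.02 = 0.0058
  Supplier S5: 0.13 × 0.07 = 0.0091
  Supplier S3: 0.19 × 0.09 = 0.0171
  Supplier S2: 0.03 × 0.162 = 0.00486
  Supplier S4: 0.03 × 0.1575 = 0.004725
Sum = 0.048515.
Largest term belongs to Supplier S3, so Supplier S3 is most probable.

Supplier S3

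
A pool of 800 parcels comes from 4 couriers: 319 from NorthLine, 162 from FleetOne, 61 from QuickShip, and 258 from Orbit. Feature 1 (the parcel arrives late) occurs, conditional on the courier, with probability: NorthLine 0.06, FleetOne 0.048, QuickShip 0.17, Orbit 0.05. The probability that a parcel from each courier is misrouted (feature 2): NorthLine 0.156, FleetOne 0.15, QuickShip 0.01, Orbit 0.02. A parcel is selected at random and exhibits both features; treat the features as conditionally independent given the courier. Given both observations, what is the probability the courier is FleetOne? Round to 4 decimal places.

0.2584

By Bayes' rule, posterior ∝ prior × likelihood:
  NorthLine: 0.39875 × 0.06 × 0.156 = 0.0037323
  FleetOne: 0.2025 × 0.048 × 0.15 = 0.001458
  QuickShip: 0.07625 × 0.17 × 0.01 = 0.000129625
  Orbit: 0.3225 × 0.05 × 0.02 = 0.0003225
Normalizing constant = 0.005642425.
P(FleetOne | evidence) = 0.001458 / 0.005642425 ≈ 0.2584.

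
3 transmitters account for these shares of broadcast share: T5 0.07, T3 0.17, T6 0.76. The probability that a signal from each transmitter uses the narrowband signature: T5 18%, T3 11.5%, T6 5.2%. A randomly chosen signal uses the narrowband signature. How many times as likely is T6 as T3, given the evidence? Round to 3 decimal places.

Compute prior × likelihood for every hypothesis:
  T5: 0.07 × 0.18 = 0.0126
  T3: 0.17 × 0.115 = 0.01955
  T6: 0.76 × 0.052 = 0.03952
Sum = 0.07167.
The ratio is 0.03952 / 0.01955 (the normalizer cancels) = 2.021.

2.021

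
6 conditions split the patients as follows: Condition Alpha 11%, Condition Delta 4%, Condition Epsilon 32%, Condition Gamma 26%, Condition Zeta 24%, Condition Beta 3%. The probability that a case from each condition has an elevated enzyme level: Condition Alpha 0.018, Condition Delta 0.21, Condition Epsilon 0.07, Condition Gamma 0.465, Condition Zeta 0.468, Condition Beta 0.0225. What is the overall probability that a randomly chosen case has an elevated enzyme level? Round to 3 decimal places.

0.267

Prior × likelihood for each hypothesis:
  Condition Alpha: 0.11 × 0.018 = 0.00198
  Condition Delta: 0.04 × 0.21 = 0.0084
  Condition Epsilon: 0.32 × 0.07 = 0.0224
  Condition Gamma: 0.26 × 0.465 = 0.1209
  Condition Zeta: 0.24 × 0.468 = 0.11232
  Condition Beta: 0.03 × 0.0225 = 0.000675
P(elevated) = 0.00198 + 0.0084 + 0.0224 + 0.1209 + 0.11232 + 0.000675 = 0.266675 → 0.267.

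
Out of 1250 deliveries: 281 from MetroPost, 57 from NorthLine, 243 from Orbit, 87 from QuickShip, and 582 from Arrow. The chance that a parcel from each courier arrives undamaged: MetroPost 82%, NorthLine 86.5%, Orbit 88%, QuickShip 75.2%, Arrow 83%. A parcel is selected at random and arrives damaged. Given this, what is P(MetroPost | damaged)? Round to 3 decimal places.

0.243

Taking complements, P(damaged | each) = MetroPost 0.18, NorthLine 0.135, Orbit 0.12, QuickShip 0.248, Arrow 0.17.
Prior × likelihood for each hypothesis:
  MetroPost: 0.2248 × 0.18 = 0.040464
  NorthLine: 0.0456 × 0.135 = 0.006156
  Orbit: 0.1944 × 0.12 = 0.023328
  QuickShip: 0.0696 × 0.248 = 0.0172608
  Arrow: 0.4656 × 0.17 = 0.079152
Total = 0.1663608.
P(MetroPost | evidence) = 0.040464 / 0.1663608 ≈ 0.243.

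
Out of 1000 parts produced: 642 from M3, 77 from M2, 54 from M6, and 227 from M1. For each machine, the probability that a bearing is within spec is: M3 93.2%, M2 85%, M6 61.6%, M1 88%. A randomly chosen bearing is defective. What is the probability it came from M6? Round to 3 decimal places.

Taking complements, P(defective | each) = M3 0.068, M2 0.15, M6 0.384, M1 0.12.
Prior × likelihood for each hypothesis:
  M3: 0.642 × 0.068 = 0.043656
  M2: 0.077 × 0.15 = 0.01155
  M6: 0.054 × 0.384 = 0.020736
  M1: 0.227 × 0.12 = 0.02724
Normalizing constant = 0.103182.
P(M6 | evidence) = 0.020736 / 0.103182 ≈ 0.201.

0.201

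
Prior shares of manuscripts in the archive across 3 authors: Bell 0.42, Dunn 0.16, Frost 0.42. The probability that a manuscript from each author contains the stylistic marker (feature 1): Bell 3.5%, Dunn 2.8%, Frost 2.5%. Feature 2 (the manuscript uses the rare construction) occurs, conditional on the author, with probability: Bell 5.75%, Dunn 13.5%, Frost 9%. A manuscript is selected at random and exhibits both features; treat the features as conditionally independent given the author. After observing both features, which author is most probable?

Frost

Unnormalized posteriors (prior × likelihood):
  Bell: 0.42 × 0.035 × 0.0575 = 0.00084525
  Dunn: 0.16 × 0.028 × 0.135 = 0.0006048
  Frost: 0.42 × 0.025 × 0.09 = 0.000945
Sum = 0.00239505.
Largest term belongs to Frost, so Frost is most probable.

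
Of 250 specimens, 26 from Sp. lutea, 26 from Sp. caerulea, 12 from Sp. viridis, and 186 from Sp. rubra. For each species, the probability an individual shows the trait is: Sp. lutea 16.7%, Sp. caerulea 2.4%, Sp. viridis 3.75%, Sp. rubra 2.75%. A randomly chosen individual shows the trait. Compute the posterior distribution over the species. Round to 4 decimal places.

Sp. lutea 0.4123, Sp. caerulea 0.0593, Sp. viridis 0.0427, Sp. rubra 0.4857

Compute prior × likelihood for every hypothesis:
  Sp. lutea: 0.104 × 0.167 = 0.017368
  Sp. caerulea: 0.104 × 0.024 = 0.002496
  Sp. viridis: 0.048 × 0.0375 = 0.0018
  Sp. rubra: 0.744 × 0.0275 = 0.02046
Normalizing constant = 0.042124.
P(Sp. lutea | trait) = 0.017368/0.042124 ≈ 0.4123
P(Sp. caerulea | trait) = 0.002496/0.042124 ≈ 0.0593
P(Sp. viridis | trait) = 0.0018/0.042124 ≈ 0.0427
P(Sp. rubra | trait) = 0.02046/0.042124 ≈ 0.4857
(Check: 0.4123+0.0593+0.0427+0.4857 = 1.0000.)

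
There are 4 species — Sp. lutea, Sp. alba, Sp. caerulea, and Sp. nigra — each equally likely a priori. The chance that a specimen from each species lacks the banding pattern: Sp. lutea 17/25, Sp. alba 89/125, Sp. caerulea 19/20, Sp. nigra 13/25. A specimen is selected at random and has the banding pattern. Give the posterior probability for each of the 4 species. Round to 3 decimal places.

Sp. lutea 0.281, Sp. alba 0.253, Sp. caerulea 0.044, Sp. nigra 0.422

Taking complements, P(banded | each) = Sp. lutea 0.32, Sp. alba 0.288, Sp. caerulea 0.05, Sp. nigra 0.48.
With a uniform prior (1/4 each), posterior ∝ likelihood:
  Sp. lutea: 0.32
  Sp. alba: 0.288
  Sp. caerulea: 0.05
  Sp. nigra: 0.48
Sum = 1.138.
P(Sp. lutea | banded) = 0.32/1.138 ≈ 0.281
P(Sp. alba | banded) = 0.288/1.138 ≈ 0.253
P(Sp. caerulea | banded) = 0.05/1.138 ≈ 0.044
P(Sp. nigra | banded) = 0.48/1.138 ≈ 0.422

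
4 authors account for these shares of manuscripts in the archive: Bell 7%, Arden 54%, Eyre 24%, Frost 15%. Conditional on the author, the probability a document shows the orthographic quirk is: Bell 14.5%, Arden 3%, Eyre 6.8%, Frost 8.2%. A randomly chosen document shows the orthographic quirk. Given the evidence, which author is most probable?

Prior × likelihood for each hypothesis:
  Bell: 0.07 × 0.145 = 0.01015
  Arden: 0.54 × 0.03 = 0.0162
  Eyre: 0.24 × 0.068 = 0.01632
  Frost: 0.15 × 0.082 = 0.0123
Total = 0.05497.
Largest term belongs to Eyre, so Eyre is most probable.

Eyre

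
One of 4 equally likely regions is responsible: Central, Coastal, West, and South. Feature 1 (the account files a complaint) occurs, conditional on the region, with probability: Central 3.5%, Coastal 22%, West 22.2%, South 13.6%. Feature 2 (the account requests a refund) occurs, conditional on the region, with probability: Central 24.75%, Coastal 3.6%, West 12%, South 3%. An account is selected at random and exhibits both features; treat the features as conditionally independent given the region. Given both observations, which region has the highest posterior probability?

Since the prior is uniform, the posterior is proportional to the likelihood:
  Central: 0.035 × 0.2475 = 0.0086625
  Coastal: 0.22 × 0.036 = 0.00792
  West: 0.222 × 0.12 = 0.02664
  South: 0.136 × 0.03 = 0.00408
Total = 0.0473025.
Largest term belongs to West, so West is most probable.

West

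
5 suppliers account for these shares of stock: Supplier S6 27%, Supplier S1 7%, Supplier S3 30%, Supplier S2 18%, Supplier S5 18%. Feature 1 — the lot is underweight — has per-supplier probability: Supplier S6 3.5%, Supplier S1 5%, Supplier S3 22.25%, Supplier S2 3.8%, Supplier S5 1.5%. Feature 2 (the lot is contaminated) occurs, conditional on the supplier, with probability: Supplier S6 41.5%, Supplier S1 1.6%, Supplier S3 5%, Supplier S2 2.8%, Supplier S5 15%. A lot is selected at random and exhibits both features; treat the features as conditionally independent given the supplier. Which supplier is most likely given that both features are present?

Supplier S6

Unnormalized posteriors (prior × likelihood):
  Supplier S6: 0.27 × 0.035 × 0.415 = 0.00392175
  Supplier S1: 0.07 × 0.05 × 0.016 = 0.000056
  Supplier S3: 0.3 × 0.2225 × 0.05 = 0.0033375
  Supplier S2: 0.18 × 0.038 × 0.028 = 0.00019152
  Supplier S5: 0.18 × 0.015 × 0.15 = 0.000405
Normalizing constant = 0.00791177.
Largest term belongs to Supplier S6, so Supplier S6 is most probable.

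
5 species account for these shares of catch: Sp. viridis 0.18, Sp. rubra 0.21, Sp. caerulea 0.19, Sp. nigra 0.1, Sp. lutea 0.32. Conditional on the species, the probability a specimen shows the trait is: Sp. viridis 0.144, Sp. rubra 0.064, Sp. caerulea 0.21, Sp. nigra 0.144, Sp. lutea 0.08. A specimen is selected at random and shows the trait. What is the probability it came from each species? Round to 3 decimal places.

By Bayes' rule, posterior ∝ prior × likelihood:
  Sp. viridis: 0.18 × 0.144 = 0.02592
  Sp. rubra: 0.21 × 0.064 = 0.01344
  Sp. caerulea: 0.19 × 0.21 = 0.0399
  Sp. nigra: 0.1 × 0.144 = 0.0144
  Sp. lutea: 0.32 × 0.08 = 0.0256
Normalizing constant = 0.11926.
P(Sp. viridis | trait) = 0.02592/0.11926 ≈ 0.217
P(Sp. rubra | trait) = 0.01344/0.11926 ≈ 0.113
P(Sp. caerulea | trait) = 0.0399/0.11926 ≈ 0.335
P(Sp. nigra | trait) = 0.0144/0.11926 ≈ 0.121
P(Sp. lutea | trait) = 0.0256/0.11926 ≈ 0.215

Sp. viridis 0.217, Sp. rubra 0.113, Sp. caerulea 0.335, Sp. nigra 0.121, Sp. lutea 0.215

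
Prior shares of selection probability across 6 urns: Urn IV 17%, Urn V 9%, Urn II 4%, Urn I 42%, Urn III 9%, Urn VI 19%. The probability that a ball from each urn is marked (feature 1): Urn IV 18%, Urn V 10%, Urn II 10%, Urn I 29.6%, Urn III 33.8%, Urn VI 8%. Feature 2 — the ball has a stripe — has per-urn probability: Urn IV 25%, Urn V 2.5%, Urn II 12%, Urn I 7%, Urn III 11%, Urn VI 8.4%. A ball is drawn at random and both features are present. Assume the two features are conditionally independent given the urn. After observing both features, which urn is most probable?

Compute prior × likelihood for every hypothesis:
  Urn IV: 0.17 × 0.18 × 0.25 = 0.00765
  Urn V: 0.09 × 0.1 × 0.025 = 0.000225
  Urn II: 0.04 × 0.1 × 0.12 = 0.00048
  Urn I: 0.42 × 0.296 × 0.07 = 0.0087024
  Urn III: 0.09 × 0.338 × 0.11 = 0.0033462
  Urn VI: 0.19 × 0.08 × 0.084 = 0.0012768
Total = 0.0216804.
Largest term belongs to Urn I, so Urn I is most probable.

Urn I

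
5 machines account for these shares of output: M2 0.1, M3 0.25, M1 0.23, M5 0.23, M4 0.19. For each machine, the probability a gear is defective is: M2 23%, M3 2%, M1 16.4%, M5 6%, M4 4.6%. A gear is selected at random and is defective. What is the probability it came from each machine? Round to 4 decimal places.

M2 0.2606, M3 0.0567, M1 0.4274, M5 0.1564, M4 0.0990

By Bayes' rule, posterior ∝ prior × likelihood:
  M2: 0.1 × 0.23 = 0.023
  M3: 0.25 × 0.02 = 0.005
  M1: 0.23 × 0.164 = 0.03772
  M5: 0.23 × 0.06 = 0.0138
  M4: 0.19 × 0.046 = 0.00874
Normalizing constant = 0.08826.
P(M2 | defective) = 0.023/0.08826 ≈ 0.2606
P(M3 | defective) = 0.005/0.08826 ≈ 0.0567
P(M1 | defective) = 0.03772/0.08826 ≈ 0.4274
P(M5 | defective) = 0.0138/0.08826 ≈ 0.1564
P(M4 | defective) = 0.00874/0.08826 ≈ 0.0990
(Check: 0.2606+0.0567+0.4274+0.1564+0.0990 = 1.0001.)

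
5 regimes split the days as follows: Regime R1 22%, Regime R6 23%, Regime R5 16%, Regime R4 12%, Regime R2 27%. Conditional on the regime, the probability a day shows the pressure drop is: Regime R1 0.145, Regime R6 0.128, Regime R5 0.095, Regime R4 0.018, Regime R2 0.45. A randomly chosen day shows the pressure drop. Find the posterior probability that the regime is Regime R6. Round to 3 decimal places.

0.147

Prior × likelihood for each hypothesis:
  Regime R1: 0.22 × 0.145 = 0.0319
  Regime R6: 0.23 × 0.128 = 0.02944
  Regime R5: 0.16 × 0.095 = 0.0152
  Regime R4: 0.12 × 0.018 = 0.00216
  Regime R2: 0.27 × 0.45 = 0.1215
Sum = 0.2002.
P(Regime R6 | evidence) = 0.02944 / 0.2002 ≈ 0.147.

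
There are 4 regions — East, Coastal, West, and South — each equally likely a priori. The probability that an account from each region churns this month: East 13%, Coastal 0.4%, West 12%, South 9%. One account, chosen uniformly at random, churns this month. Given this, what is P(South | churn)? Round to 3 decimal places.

0.262

With a uniform prior (1/4 each), posterior ∝ likelihood:
  East: 0.13
  Coastal: 0.004
  West: 0.12
  South: 0.09
Total = 0.344.
P(South | evidence) = 0.09 / 0.344 ≈ 0.262.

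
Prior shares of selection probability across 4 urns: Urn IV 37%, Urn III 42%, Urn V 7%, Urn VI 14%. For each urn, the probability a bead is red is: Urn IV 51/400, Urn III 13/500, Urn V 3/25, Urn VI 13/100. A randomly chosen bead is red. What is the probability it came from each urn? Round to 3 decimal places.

Urn IV 0.557, Urn III 0.129, Urn V 0.099, Urn VI 0.215

Unnormalized posteriors (prior × likelihood):
  Urn IV: 0.37 × 0.1275 = 0.047175
  Urn III: 0.42 × 0.026 = 0.01092
  Urn V: 0.07 × 0.12 = 0.0084
  Urn VI: 0.14 × 0.13 = 0.0182
Sum = 0.084695.
P(Urn IV | red) = 0.047175/0.084695 ≈ 0.557
P(Urn III | red) = 0.01092/0.084695 ≈ 0.129
P(Urn V | red) = 0.0084/0.084695 ≈ 0.099
P(Urn VI | red) = 0.0182/0.084695 ≈ 0.215
(Check: 0.557+0.129+0.099+0.215 = 1.000.)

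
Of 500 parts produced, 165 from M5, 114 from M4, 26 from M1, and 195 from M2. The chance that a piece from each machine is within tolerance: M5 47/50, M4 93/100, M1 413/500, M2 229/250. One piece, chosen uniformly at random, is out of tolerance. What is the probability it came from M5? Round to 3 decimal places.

Taking complements, P(oversize | each) = M5 0.06, M4 0.07, M1 0.174, M2 0.084.
Prior × likelihood for each hypothesis:
  M5: 0.33 × 0.06 = 0.0198
  M4: 0.228 × 0.07 = 0.01596
  M1: 0.052 × 0.174 = 0.009048
  M2: 0.39 × 0.084 = 0.03276
Normalizing constant = 0.077568.
P(M5 | evidence) = 0.0198 / 0.077568 ≈ 0.255.

0.255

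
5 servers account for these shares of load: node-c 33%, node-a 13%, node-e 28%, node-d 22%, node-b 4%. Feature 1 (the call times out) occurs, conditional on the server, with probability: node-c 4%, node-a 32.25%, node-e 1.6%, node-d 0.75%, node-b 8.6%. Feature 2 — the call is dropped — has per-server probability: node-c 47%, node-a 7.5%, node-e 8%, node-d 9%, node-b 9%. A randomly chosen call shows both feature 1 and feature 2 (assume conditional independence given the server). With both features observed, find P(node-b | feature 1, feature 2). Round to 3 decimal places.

By Bayes' rule, posterior ∝ prior × likelihood:
  node-c: 0.33 × 0.04 × 0.47 = 0.006204
  node-a: 0.13 × 0.3225 × 0.075 = 0.003144375
  node-e: 0.28 × 0.016 × 0.08 = 0.0003584
  node-d: 0.22 × 0.0075 × 0.09 = 0.0001485
  node-b: 0.04 × 0.086 × 0.09 = 0.0003096
Sum = 0.010164875.
P(node-b | evidence) = 0.0003096 / 0.010164875 ≈ 0.030.

0.030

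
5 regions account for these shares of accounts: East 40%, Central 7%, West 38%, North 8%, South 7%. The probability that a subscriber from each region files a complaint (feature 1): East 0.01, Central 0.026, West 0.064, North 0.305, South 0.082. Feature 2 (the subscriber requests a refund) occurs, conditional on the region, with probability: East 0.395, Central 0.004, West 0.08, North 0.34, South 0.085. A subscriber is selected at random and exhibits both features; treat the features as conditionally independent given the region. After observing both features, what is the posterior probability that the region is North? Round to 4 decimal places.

Compute prior × likelihood for every hypothesis:
  East: 0.4 × 0.01 × 0.395 = 0.00158
  Central: 0.07 × 0.026 × 0.004 = 0.00000728
  West: 0.38 × 0.064 × 0.08 = 0.0019456
  North: 0.08 × 0.305 × 0.34 = 0.008296
  South: 0.07 × 0.082 × 0.085 = 0.0004879
Sum = 0.01231678.
P(North | evidence) = 0.008296 / 0.01231678 ≈ 0.6736.

0.6736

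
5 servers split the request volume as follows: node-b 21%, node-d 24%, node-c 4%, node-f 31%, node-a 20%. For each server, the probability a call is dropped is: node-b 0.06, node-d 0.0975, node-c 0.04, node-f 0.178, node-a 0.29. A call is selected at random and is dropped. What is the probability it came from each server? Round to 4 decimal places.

node-b 0.0836, node-d 0.1552, node-c 0.0106, node-f 0.3660, node-a 0.3847

Unnormalized posteriors (prior × likelihood):
  node-b: 0.21 × 0.06 = 0.0126
  node-d: 0.24 × 0.0975 = 0.0234
  node-c: 0.04 × 0.04 = 0.0016
  node-f: 0.31 × 0.178 = 0.05518
  node-a: 0.2 × 0.29 = 0.058
Sum = 0.15078.
P(node-b | dropped) = 0.0126/0.15078 ≈ 0.0836
P(node-d | dropped) = 0.0234/0.15078 ≈ 0.1552
P(node-c | dropped) = 0.0016/0.15078 ≈ 0.0106
P(node-f | dropped) = 0.05518/0.15078 ≈ 0.3660
P(node-a | dropped) = 0.058/0.15078 ≈ 0.3847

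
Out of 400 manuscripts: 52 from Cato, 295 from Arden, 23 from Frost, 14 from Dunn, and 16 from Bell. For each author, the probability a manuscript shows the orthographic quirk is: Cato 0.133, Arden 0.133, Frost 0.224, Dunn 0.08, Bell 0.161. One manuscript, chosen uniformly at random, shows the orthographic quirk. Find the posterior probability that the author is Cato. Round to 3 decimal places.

By Bayes' rule, posterior ∝ prior × likelihood:
  Cato: 0.13 × 0.133 = 0.01729
  Arden: 0.7375 × 0.133 = 0.0980875
  Frost: 0.0575 × 0.224 = 0.01288
  Dunn: 0.035 × 0.08 = 0.0028
  Bell: 0.04 × 0.161 = 0.00644
Total = 0.1374975.
P(Cato | evidence) = 0.01729 / 0.1374975 ≈ 0.126.

0.126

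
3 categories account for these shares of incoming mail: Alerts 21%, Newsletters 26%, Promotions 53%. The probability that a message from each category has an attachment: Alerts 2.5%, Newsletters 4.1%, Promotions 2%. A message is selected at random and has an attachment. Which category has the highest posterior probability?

Newsletters

By Bayes' rule, posterior ∝ prior × likelihood:
  Alerts: 0.21 × 0.025 = 0.00525
  Newsletters: 0.26 × 0.041 = 0.01066
  Promotions: 0.53 × 0.02 = 0.0106
Total = 0.02651.
Largest term belongs to Newsletters, so Newsletters is most probable.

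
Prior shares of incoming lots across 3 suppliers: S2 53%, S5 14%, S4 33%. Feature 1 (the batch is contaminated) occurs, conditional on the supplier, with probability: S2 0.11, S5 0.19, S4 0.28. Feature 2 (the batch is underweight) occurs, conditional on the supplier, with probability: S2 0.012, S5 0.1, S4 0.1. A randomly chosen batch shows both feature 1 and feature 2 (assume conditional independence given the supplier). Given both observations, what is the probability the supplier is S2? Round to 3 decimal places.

Unnormalized posteriors (prior × likelihood):
  S2: 0.53 × 0.11 × 0.012 = 0.0006996
  S5: 0.14 × 0.19 × 0.1 = 0.00266
  S4: 0.33 × 0.28 × 0.1 = 0.00924
Sum = 0.0125996.
P(S2 | evidence) = 0.0006996 / 0.0125996 ≈ 0.056.

0.056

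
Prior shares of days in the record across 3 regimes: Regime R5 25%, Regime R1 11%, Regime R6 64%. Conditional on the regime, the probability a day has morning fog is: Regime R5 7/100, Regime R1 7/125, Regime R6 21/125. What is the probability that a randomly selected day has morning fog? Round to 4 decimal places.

Prior × likelihood for each hypothesis:
  Regime R5: 0.25 × 0.07 = 0.0175
  Regime R1: 0.11 × 0.056 = 0.00616
  Regime R6: 0.64 × 0.168 = 0.10752
P(fog) = 0.0175 + 0.00616 + 0.10752 = 0.13118 → 0.1312.

0.1312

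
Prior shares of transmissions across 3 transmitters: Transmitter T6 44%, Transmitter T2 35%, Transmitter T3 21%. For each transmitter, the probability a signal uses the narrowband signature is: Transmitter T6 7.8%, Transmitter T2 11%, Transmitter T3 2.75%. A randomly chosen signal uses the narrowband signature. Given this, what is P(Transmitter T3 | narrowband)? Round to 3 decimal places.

0.073

Unnormalized posteriors (prior × likelihood):
  Transmitter T6: 0.44 × 0.078 = 0.03432
  Transmitter T2: 0.35 × 0.11 = 0.0385
  Transmitter T3: 0.21 × 0.0275 = 0.005775
Sum = 0.078595.
P(Transmitter T3 | evidence) = 0.005775 / 0.078595 ≈ 0.073.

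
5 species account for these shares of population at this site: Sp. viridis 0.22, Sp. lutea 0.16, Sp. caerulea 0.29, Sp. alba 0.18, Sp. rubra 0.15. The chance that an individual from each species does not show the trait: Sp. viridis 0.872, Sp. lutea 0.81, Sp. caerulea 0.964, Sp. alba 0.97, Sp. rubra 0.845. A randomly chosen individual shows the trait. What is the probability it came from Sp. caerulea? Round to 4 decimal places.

0.1069

Taking complements, P(trait | each) = Sp. viridis 0.128, Sp. lutea 0.19, Sp. caerulea 0.036, Sp. alba 0.03, Sp. rubra 0.155.
By Bayes' rule, posterior ∝ prior × likelihood:
  Sp. viridis: 0.22 × 0.128 = 0.02816
  Sp. lutea: 0.16 × 0.19 = 0.0304
  Sp. caerulea: 0.29 × 0.036 = 0.01044
  Sp. alba: 0.18 × 0.03 = 0.0054
  Sp. rubra: 0.15 × 0.155 = 0.02325
Normalizing constant = 0.09765.
P(Sp. caerulea | evidence) = 0.01044 / 0.09765 ≈ 0.1069.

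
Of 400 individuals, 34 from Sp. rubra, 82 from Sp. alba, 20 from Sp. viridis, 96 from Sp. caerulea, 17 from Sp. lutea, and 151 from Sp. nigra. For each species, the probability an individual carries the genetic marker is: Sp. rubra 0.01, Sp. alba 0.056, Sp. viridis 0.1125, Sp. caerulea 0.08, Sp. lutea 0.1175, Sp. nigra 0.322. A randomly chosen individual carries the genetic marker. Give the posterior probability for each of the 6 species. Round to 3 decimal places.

Sp. rubra 0.005, Sp. alba 0.070, Sp. viridis 0.034, Sp. caerulea 0.117, Sp. lutea 0.031, Sp. nigra 0.743

By Bayes' rule, posterior ∝ prior × likelihood:
  Sp. rubra: 0.085 × 0.01 = 0.00085
  Sp. alba: 0.205 × 0.056 = 0.01148
  Sp. viridis: 0.05 × 0.1125 = 0.005625
  Sp. caerulea: 0.24 × 0.08 = 0.0192
  Sp. lutea: 0.0425 × 0.1175 = 0.00499375
  Sp. nigra: 0.3775 × 0.322 = 0.121555
Sum = 0.16370375.
P(Sp. rubra | marker) = 0.00085/0.16370375 ≈ 0.005
P(Sp. alba | marker) = 0.01148/0.16370375 ≈ 0.070
P(Sp. viridis | marker) = 0.005625/0.16370375 ≈ 0.034
P(Sp. caerulea | marker) = 0.0192/0.16370375 ≈ 0.117
P(Sp. lutea | marker) = 0.00499375/0.16370375 ≈ 0.031
P(Sp. nigra | marker) = 0.121555/0.16370375 ≈ 0.743
(Check: 0.005+0.070+0.034+0.117+0.031+0.743 = 1.000.)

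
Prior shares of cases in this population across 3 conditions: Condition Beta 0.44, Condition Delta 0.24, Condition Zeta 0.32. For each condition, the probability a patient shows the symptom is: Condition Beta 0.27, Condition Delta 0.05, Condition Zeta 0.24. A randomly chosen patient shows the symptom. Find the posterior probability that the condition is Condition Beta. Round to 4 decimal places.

0.5723

Compute prior × likelihood for every hypothesis:
  Condition Beta: 0.44 × 0.27 = 0.1188
  Condition Delta: 0.24 × 0.05 = 0.012
  Condition Zeta: 0.32 × 0.24 = 0.0768
Sum = 0.2076.
P(Condition Beta | evidence) = 0.1188 / 0.2076 ≈ 0.5723.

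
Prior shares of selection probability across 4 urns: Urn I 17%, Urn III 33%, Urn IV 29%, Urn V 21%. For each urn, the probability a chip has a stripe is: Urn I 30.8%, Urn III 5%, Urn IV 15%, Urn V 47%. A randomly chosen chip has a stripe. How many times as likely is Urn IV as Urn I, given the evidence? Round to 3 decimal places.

0.831

Compute prior × likelihood for every hypothesis:
  Urn I: 0.17 × 0.308 = 0.05236
  Urn III: 0.33 × 0.05 = 0.0165
  Urn IV: 0.29 × 0.15 = 0.0435
  Urn V: 0.21 × 0.47 = 0.0987
Normalizing constant = 0.21106.
The ratio is 0.0435 / 0.05236 (the normalizer cancels) = 0.831.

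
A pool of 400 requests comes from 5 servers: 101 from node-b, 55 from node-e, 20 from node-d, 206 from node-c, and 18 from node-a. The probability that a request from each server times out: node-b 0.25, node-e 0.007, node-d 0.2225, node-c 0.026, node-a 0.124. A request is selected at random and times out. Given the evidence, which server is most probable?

Compute prior × likelihood for every hypothesis:
  node-b: 0.2525 × 0.25 = 0.063125
  node-e: 0.1375 × 0.007 = 0.0009625
  node-d: 0.05 × 0.2225 = 0.011125
  node-c: 0.515 × 0.026 = 0.01339
  node-a: 0.045 × 0.124 = 0.00558
Normalizing constant = 0.0941825.
Largest term belongs to node-b, so node-b is most probable.

node-b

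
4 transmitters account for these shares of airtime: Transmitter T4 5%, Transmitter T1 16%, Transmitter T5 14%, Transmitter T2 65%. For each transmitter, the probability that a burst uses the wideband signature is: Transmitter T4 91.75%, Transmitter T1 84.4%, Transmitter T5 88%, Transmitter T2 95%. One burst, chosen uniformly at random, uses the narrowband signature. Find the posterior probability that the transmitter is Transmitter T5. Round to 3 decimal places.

0.214

Taking complements, P(narrowband | each) = Transmitter T4 0.0825, Transmitter T1 0.156, Transmitter T5 0.12, Transmitter T2 0.05.
By Bayes' rule, posterior ∝ prior × likelihood:
  Transmitter T4: 0.05 × 0.0825 = 0.004125
  Transmitter T1: 0.16 × 0.156 = 0.02496
  Transmitter T5: 0.14 × 0.12 = 0.0168
  Transmitter T2: 0.65 × 0.05 = 0.0325
Sum = 0.078385.
P(Transmitter T5 | evidence) = 0.0168 / 0.078385 ≈ 0.214.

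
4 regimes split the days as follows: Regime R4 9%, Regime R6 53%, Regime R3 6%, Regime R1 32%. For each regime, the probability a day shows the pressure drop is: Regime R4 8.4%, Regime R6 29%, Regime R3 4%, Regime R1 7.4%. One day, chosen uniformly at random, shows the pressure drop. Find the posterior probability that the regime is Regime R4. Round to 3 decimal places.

Compute prior × likelihood for every hypothesis:
  Regime R4: 0.09 × 0.084 = 0.00756
  Regime R6: 0.53 × 0.29 = 0.1537
  Regime R3: 0.06 × 0.04 = 0.0024
  Regime R1: 0.32 × 0.074 = 0.02368
Total = 0.18734.
P(Regime R4 | evidence) = 0.00756 / 0.18734 ≈ 0.040.

0.040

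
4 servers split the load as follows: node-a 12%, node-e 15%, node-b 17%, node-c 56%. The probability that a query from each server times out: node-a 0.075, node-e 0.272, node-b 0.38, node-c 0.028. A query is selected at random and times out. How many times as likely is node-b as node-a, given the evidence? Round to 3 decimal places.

Prior × likelihood for each hypothesis:
  node-a: 0.12 × 0.075 = 0.009
  node-e: 0.15 × 0.272 = 0.0408
  node-b: 0.17 × 0.38 = 0.0646
  node-c: 0.56 × 0.028 = 0.01568
Total = 0.13008.
The ratio is 0.0646 / 0.009 (the normalizer cancels) = 7.178.

7.178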